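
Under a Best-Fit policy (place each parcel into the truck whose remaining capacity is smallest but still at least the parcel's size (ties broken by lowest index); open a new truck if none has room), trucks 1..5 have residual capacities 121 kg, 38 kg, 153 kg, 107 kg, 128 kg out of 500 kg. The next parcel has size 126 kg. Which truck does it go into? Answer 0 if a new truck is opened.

Trucks with room: truck 3 (153 kg), truck 5 (128 kg).
Tightest fit is truck 5 with 128 kg free.

5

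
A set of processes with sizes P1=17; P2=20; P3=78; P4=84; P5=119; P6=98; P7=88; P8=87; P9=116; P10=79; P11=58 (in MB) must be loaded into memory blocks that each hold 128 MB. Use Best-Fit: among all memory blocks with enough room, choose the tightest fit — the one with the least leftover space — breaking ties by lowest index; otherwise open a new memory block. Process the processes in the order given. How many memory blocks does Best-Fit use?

9

memory block 1: place P1 (17 MB), 111 MB left
memory block 1: place P2 (20 MB), 91 MB left
memory block 1: place P3 (78 MB), 13 MB left
memory block 2: place P4 (84 MB), 44 MB left
memory block 3: place P5 (119 MB), 9 MB left
memory block 4: place P6 (98 MB), 30 MB left
memory block 5: place P7 (88 MB), 40 MB left
memory block 6: place P8 (87 MB), 41 MB left
memory block 7: place P9 (116 MB), 12 MB left
memory block 8: place P10 (79 MB), 49 MB left
memory block 9: place P11 (58 MB), 70 MB left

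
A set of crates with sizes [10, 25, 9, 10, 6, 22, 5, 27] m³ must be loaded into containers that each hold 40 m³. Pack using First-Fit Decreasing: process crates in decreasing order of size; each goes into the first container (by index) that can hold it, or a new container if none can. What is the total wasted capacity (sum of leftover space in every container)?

Sorted descending: 27, 25, 22, 10, 10, 9, 6, 5.
Put 27 m³ in container 1; 13 m³ remain.
Put 25 m³ in container 2; 15 m³ remain.
Put 22 m³ in container 3; 18 m³ remain.
Put 10 m³ in container 1; 3 m³ remain.
Put 10 m³ in container 2; 5 m³ remain.
Put 9 m³ in container 3; 9 m³ remain.
Put 6 m³ in container 3; 3 m³ remain.
Put 5 m³ in container 2; 0 m³ remain.
3 containers × 40 m³ = 120 m³; used 114 m³; unused 6 m³.

6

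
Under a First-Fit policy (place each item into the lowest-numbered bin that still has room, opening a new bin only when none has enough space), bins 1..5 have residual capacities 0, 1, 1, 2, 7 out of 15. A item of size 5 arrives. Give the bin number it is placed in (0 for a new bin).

5

Bins with room: bin 5 (7).
The first with room is bin 5.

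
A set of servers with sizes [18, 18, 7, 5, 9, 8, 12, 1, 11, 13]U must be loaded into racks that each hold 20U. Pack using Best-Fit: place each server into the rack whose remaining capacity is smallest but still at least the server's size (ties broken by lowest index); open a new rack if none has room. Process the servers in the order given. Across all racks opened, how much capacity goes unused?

18U → rack 1 (remaining 2U)
18U → rack 2 (remaining 2U)
7U → rack 3 (remaining 13U)
5U → rack 3 (remaining 8U)
9U → rack 4 (remaining 11U)
8U → rack 3 (remaining 0U)
12U → rack 5 (remaining 8U)
1U → rack 1 (remaining 1U)
11U → rack 4 (remaining 0U)
13U → rack 6 (remaining 7U)
6 racks × 20U = 120U; used 102U; unused 18U.

18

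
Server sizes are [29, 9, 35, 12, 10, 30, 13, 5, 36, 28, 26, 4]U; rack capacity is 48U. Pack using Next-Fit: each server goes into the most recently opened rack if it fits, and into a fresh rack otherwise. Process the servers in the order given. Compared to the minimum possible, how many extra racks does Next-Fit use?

Next-Fit: [29,9] [35,12] [10,30] [13,5] [36] [28] [26,4] → 7 racks.
6 servers exceed 24U (half the capacity), and no two of those can share a rack, so at least 6 racks are needed.
An optimal packing achieves that bound: [36,12] [35,13] [30,10,5] [29,9,4] [28] [26] → 6 racks.
Excess: 7 − 6 = 1.

1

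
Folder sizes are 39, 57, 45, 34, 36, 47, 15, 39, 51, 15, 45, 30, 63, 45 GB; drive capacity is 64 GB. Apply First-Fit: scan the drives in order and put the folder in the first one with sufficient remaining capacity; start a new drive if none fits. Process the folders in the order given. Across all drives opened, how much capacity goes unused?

143

Put 39 GB in drive 1; 25 GB remain.
Put 57 GB in drive 2; 7 GB remain.
Put 45 GB in drive 3; 19 GB remain.
Put 34 GB in drive 4; 30 GB remain.
Put 36 GB in drive 5; 28 GB remain.
Put 47 GB in drive 6; 17 GB remain.
Put 15 GB in drive 1; 10 GB remain.
Put 39 GB in drive 7; 25 GB remain.
Put 51 GB in drive 8; 13 GB remain.
Put 15 GB in drive 3; 4 GB remain.
Put 45 GB in drive 9; 19 GB remain.
Put 30 GB in drive 4; 0 GB remain.
Put 63 GB in drive 10; 1 GB remain.
Put 45 GB in drive 11; 19 GB remain.
11 drives × 64 GB = 704 GB; used 561 GB; unused 143 GB.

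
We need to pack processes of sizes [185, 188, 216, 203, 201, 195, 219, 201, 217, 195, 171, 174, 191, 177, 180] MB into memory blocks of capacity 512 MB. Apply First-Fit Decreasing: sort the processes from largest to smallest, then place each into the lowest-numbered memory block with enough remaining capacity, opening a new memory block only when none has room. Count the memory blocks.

Sorted descending: 219, 217, 216, 203, 201, 201, 195, 195, 191, 188, 185, 180, 177, 174, 171.
Put 219 MB in memory block 1; 293 MB remain.
Put 217 MB in memory block 1; 76 MB remain.
Put 216 MB in memory block 2; 296 MB remain.
Put 203 MB in memory block 2; 93 MB remain.
Put 201 MB in memory block 3; 311 MB remain.
Put 201 MB in memory block 3; 110 MB remain.
Put 195 MB in memory block 4; 317 MB remain.
Put 195 MB in memory block 4; 122 MB remain.
Put 191 MB in memory block 5; 321 MB remain.
Put 188 MB in memory block 5; 133 MB remain.
Put 185 MB in memory block 6; 327 MB remain.
Put 180 MB in memory block 6; 147 MB remain.
Put 177 MB in memory block 7; 335 MB remain.
Put 174 MB in memory block 7; 161 MB remain.
Put 171 MB in memory block 8; 341 MB remain.

8 memory blocks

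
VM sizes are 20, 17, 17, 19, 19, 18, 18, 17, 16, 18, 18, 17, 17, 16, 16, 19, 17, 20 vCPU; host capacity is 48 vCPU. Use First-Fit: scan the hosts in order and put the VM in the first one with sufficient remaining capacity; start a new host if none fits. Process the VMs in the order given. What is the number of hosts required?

9 hosts

20 vCPU → host 1 (remaining 28 vCPU)
17 vCPU → host 1 (remaining 11 vCPU)
17 vCPU → host 2 (remaining 31 vCPU)
19 vCPU → host 2 (remaining 12 vCPU)
19 vCPU → host 3 (remaining 29 vCPU)
18 vCPU → host 3 (remaining 11 vCPU)
18 vCPU → host 4 (remaining 30 vCPU)
17 vCPU → host 4 (remaining 13 vCPU)
16 vCPU → host 5 (remaining 32 vCPU)
18 vCPU → host 5 (remaining 14 vCPU)
18 vCPU → host 6 (remaining 30 vCPU)
17 vCPU → host 6 (remaining 13 vCPU)
17 vCPU → host 7 (remaining 31 vCPU)
16 vCPU → host 7 (remaining 15 vCPU)
16 vCPU → host 8 (remaining 32 vCPU)
19 vCPU → host 8 (remaining 13 vCPU)
17 vCPU → host 9 (remaining 31 vCPU)
20 vCPU → host 9 (remaining 11 vCPU)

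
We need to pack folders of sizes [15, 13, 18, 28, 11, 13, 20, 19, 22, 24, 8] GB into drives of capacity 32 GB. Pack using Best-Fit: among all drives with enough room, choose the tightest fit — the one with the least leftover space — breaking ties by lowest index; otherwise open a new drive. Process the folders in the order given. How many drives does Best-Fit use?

7 drives

Put 15 GB in drive 1; 17 GB remain.
Put 13 GB in drive 1; 4 GB remain.
Put 18 GB in drive 2; 14 GB remain.
Put 28 GB in drive 3; 4 GB remain.
Put 11 GB in drive 2; 3 GB remain.
Put 13 GB in drive 4; 19 GB remain.
Put 20 GB in drive 5; 12 GB remain.
Put 19 GB in drive 4; 0 GB remain.
Put 22 GB in drive 6; 10 GB remain.
Put 24 GB in drive 7; 8 GB remain.
Put 8 GB in drive 7; 0 GB remain.
Final drives: [15,13] [18,11] [28] [13,19] [20] [22] [24,8].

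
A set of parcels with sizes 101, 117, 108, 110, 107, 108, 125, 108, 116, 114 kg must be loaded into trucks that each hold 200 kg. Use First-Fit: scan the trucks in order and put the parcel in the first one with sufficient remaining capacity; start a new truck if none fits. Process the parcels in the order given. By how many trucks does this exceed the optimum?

0

First-Fit: [101] [117] [108] [110] [107] [108] [125] [108] [116] [114] → 10 trucks.
10 parcels exceed 100 kg (half the capacity), and no two of those can share a truck, so at least 10 trucks are needed.
So 10 is already optimal.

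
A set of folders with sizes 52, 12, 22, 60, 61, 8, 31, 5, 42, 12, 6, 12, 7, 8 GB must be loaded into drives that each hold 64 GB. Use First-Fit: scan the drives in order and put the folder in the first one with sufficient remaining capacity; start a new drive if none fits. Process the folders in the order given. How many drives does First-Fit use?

52 GB → drive 1 (remaining 12 GB)
12 GB → drive 1 (remaining 0 GB)
22 GB → drive 2 (remaining 42 GB)
60 GB → drive 3 (remaining 4 GB)
61 GB → drive 4 (remaining 3 GB)
8 GB → drive 2 (remaining 34 GB)
31 GB → drive 2 (remaining 3 GB)
5 GB → drive 5 (remaining 59 GB)
42 GB → drive 5 (remaining 17 GB)
12 GB → drive 5 (remaining 5 GB)
6 GB → drive 6 (remaining 58 GB)
12 GB → drive 6 (remaining 46 GB)
7 GB → drive 6 (remaining 39 GB)
8 GB → drive 6 (remaining 31 GB)
Final drives: [52,12] [22,8,31] [60] [61] [5,42,12] [6,12,7,8].

6 drives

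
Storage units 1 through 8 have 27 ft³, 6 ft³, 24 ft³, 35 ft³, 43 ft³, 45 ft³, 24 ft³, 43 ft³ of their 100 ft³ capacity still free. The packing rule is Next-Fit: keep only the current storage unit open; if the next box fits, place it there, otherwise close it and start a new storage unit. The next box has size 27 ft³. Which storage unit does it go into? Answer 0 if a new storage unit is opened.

Next-Fit only looks at storage unit 8, which has 43 ft³ free.
27 ft³ fits there.

8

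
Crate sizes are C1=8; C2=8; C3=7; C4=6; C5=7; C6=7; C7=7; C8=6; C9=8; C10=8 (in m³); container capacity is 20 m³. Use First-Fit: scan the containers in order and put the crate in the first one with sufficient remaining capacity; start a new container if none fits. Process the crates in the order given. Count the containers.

Put C1 (8 m³) in container 1; 12 m³ remain.
Put C2 (8 m³) in container 1; 4 m³ remain.
Put C3 (7 m³) in container 2; 13 m³ remain.
Put C4 (6 m³) in container 2; 7 m³ remain.
Put C5 (7 m³) in container 2; 0 m³ remain.
Put C6 (7 m³) in container 3; 13 m³ remain.
Put C7 (7 m³) in container 3; 6 m³ remain.
Put C8 (6 m³) in container 3; 0 m³ remain.
Put C9 (8 m³) in container 4; 12 m³ remain.
Put C10 (8 m³) in container 4; 4 m³ remain.
Final containers: [8,8] [7,6,7] [7,7,6] [8,8].

4 containers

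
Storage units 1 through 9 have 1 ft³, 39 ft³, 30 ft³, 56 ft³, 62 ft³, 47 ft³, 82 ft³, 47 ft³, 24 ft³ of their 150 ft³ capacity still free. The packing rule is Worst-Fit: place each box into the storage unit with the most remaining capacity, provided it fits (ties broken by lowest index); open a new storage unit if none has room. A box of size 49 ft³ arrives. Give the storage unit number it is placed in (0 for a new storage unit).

Storage units with room: storage unit 4 (56 ft³), storage unit 5 (62 ft³), storage unit 7 (82 ft³).
Most room is storage unit 7 with 82 ft³ free.

7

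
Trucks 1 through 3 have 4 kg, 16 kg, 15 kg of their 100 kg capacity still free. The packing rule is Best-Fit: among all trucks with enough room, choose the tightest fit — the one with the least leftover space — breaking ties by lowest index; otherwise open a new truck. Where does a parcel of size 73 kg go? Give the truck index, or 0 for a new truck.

No truck has ≥ 73 kg free, so a new truck is opened.

0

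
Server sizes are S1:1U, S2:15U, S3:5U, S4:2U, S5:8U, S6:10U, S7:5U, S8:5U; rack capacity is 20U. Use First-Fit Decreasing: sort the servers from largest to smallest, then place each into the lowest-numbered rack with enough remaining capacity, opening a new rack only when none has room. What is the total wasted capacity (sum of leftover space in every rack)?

9

Sorted descending: 15, 10, 8, 5, 5, 5, 2, 1.
Put 15U in rack 1; 5U remain.
Put 10U in rack 2; 10U remain.
Put 8U in rack 2; 2U remain.
Put 5U in rack 1; 0U remain.
Put 5U in rack 3; 15U remain.
Put 5U in rack 3; 10U remain.
Put 2U in rack 2; 0U remain.
Put 1U in rack 3; 9U remain.
3 racks × 20U = 60U; used 51U; unused 9U.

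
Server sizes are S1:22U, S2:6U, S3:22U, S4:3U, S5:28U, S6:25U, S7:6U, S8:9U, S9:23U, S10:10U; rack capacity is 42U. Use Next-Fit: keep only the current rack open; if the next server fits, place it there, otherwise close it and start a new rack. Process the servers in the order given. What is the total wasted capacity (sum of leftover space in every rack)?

56

rack 1: place S1 (22U), 20U left
rack 1: place S2 (6U), 14U left
rack 2: place S3 (22U), 20U left
rack 2: place S4 (3U), 17U left
rack 3: place S5 (28U), 14U left
rack 4: place S6 (25U), 17U left
rack 4: place S7 (6U), 11U left
rack 4: place S8 (9U), 2U left
rack 5: place S9 (23U), 19U left
rack 5: place S10 (10U), 9U left
5 racks × 42U = 210U; used 154U; unused 56U.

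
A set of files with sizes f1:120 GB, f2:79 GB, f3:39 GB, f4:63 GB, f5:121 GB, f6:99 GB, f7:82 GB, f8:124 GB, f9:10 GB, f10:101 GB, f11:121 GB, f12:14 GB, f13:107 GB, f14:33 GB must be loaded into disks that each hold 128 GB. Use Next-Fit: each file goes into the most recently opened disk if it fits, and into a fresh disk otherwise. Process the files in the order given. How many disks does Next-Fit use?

Put f1 (120 GB) in disk 1; 8 GB remain.
Put f2 (79 GB) in disk 2; 49 GB remain.
Put f3 (39 GB) in disk 2; 10 GB remain.
Put f4 (63 GB) in disk 3; 65 GB remain.
Put f5 (121 GB) in disk 4; 7 GB remain.
Put f6 (99 GB) in disk 5; 29 GB remain.
Put f7 (82 GB) in disk 6; 46 GB remain.
Put f8 (124 GB) in disk 7; 4 GB remain.
Put f9 (10 GB) in disk 8; 118 GB remain.
Put f10 (101 GB) in disk 8; 17 GB remain.
Put f11 (121 GB) in disk 9; 7 GB remain.
Put f12 (14 GB) in disk 10; 114 GB remain.
Put f13 (107 GB) in disk 10; 7 GB remain.
Put f14 (33 GB) in disk 11; 95 GB remain.
Final disks: [120] [79,39] [63] [121] [99] [82] [124] [10,101] [121] [14,107] [33].

11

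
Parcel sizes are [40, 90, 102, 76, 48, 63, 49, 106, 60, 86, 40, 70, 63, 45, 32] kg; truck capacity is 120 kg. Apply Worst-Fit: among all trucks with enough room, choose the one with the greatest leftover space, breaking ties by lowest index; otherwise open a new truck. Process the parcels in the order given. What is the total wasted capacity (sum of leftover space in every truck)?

truck 1: place 40 kg, 80 kg left
truck 2: place 90 kg, 30 kg left
truck 3: place 102 kg, 18 kg left
truck 1: place 76 kg, 4 kg left
truck 4: place 48 kg, 72 kg left
truck 4: place 63 kg, 9 kg left
truck 5: place 49 kg, 71 kg left
truck 6: place 106 kg, 14 kg left
truck 5: place 60 kg, 11 kg left
truck 7: place 86 kg, 34 kg left
truck 8: place 40 kg, 80 kg left
truck 8: place 70 kg, 10 kg left
truck 9: place 63 kg, 57 kg left
truck 9: place 45 kg, 12 kg left
truck 7: place 32 kg, 2 kg left
9 trucks × 120 kg = 1080 kg; used 970 kg; unused 110 kg.

110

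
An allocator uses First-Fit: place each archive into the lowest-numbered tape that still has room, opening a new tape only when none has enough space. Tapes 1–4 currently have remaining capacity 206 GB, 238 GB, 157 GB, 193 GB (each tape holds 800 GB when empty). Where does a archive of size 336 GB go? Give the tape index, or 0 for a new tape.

0

No tape has ≥ 336 GB free, so a new tape is opened.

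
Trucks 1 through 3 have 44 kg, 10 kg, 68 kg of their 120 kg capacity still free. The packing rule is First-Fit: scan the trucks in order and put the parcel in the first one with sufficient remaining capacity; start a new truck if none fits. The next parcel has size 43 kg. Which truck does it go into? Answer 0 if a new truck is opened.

Trucks with room: truck 1 (44 kg), truck 3 (68 kg).
The first with room is truck 1.

1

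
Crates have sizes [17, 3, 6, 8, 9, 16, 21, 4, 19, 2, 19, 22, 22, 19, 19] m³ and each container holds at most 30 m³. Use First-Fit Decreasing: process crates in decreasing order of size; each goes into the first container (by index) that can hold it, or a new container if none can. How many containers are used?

Sorted descending: 22, 22, 21, 19, 19, 19, 19, 17, 16, 9, 8, 6, 4, 3, 2.
container 1: place 22 m³, 8 m³ left
container 2: place 22 m³, 8 m³ left
container 3: place 21 m³, 9 m³ left
container 4: place 19 m³, 11 m³ left
container 5: place 19 m³, 11 m³ left
container 6: place 19 m³, 11 m³ left
container 7: place 19 m³, 11 m³ left
container 8: place 17 m³, 13 m³ left
container 9: place 16 m³, 14 m³ left
container 3: place 9 m³, 0 m³ left
container 1: place 8 m³, 0 m³ left
container 2: place 6 m³, 2 m³ left
container 4: place 4 m³, 7 m³ left
container 4: place 3 m³, 4 m³ left
container 2: place 2 m³, 0 m³ left
Final containers: [22,8] [22,6,2] [21,9] [19,4,3] [19] [19] [19] [17] [16].

9 containers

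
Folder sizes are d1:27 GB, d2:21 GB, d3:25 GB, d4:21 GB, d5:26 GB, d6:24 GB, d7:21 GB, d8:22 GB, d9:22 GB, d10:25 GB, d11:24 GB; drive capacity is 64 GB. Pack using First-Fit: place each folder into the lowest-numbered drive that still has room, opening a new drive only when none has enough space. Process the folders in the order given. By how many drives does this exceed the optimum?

1

First-Fit: [27,21] [25,21] [26,24] [21,22] [22,25] [24] → 6 drives.
Total size 258 GB; any packing needs at least ⌈258/64⌉ = 5 drives.
An optimal packing achieves that bound: [27,26] [25,25] [24,24] [22,22] [21,21,21] → 5 drives.
Excess: 6 − 5 = 1.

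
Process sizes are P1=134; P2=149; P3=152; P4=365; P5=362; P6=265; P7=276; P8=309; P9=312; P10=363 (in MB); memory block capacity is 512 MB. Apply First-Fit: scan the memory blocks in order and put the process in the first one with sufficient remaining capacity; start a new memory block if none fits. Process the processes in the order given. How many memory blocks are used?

memory block 1: place P1 (134 MB), 378 MB left
memory block 1: place P2 (149 MB), 229 MB left
memory block 1: place P3 (152 MB), 77 MB left
memory block 2: place P4 (365 MB), 147 MB left
memory block 3: place P5 (362 MB), 150 MB left
memory block 4: place P6 (265 MB), 247 MB left
memory block 5: place P7 (276 MB), 236 MB left
memory block 6: place P8 (309 MB), 203 MB left
memory block 7: place P9 (312 MB), 200 MB left
memory block 8: place P10 (363 MB), 149 MB left
Final memory blocks: [134,149,152] [365] [362] [265] [276] [309] [312] [363].

8 memory blocks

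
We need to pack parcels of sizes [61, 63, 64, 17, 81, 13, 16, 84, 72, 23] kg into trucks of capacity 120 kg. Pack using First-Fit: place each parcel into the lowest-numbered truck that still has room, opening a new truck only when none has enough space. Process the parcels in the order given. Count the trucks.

6

truck 1: place 61 kg, 59 kg left
truck 2: place 63 kg, 57 kg left
truck 3: place 64 kg, 56 kg left
truck 1: place 17 kg, 42 kg left
truck 4: place 81 kg, 39 kg left
truck 1: place 13 kg, 29 kg left
truck 1: place 16 kg, 13 kg left
truck 5: place 84 kg, 36 kg left
truck 6: place 72 kg, 48 kg left
truck 2: place 23 kg, 34 kg left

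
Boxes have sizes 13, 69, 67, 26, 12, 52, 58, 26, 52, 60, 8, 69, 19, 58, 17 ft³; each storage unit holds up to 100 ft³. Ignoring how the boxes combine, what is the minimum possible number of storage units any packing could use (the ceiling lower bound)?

Total size = 13 + 69 + 67 + 26 + 12 + 52 + 58 + 26 + 52 + 60 + 8 + 69 + 19 + 58 + 17 = 606 ft³.
⌈606 / 100⌉ = 7.

7 storage units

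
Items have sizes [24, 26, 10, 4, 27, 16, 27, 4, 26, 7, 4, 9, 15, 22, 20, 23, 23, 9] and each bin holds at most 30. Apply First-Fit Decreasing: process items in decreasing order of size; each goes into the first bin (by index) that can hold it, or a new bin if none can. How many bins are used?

Sorted descending: 27, 27, 26, 26, 24, 23, 23, 22, 20, 16, 15, 10, 9, 9, 7, 4, 4, 4.
bin 1: place 27, 3 left
bin 2: place 27, 3 left
bin 3: place 26, 4 left
bin 4: place 26, 4 left
bin 5: place 24, 6 left
bin 6: place 23, 7 left
bin 7: place 23, 7 left
bin 8: place 22, 8 left
bin 9: place 20, 10 left
bin 10: place 16, 14 left
bin 11: place 15, 15 left
bin 9: place 10, 0 left
bin 10: place 9, 5 left
bin 11: place 9, 6 left
bin 6: place 7, 0 left
bin 3: place 4, 0 left
bin 4: place 4, 0 left
bin 5: place 4, 2 left
Final bins: [27] [27] [26,4] [26,4] [24,4] [23,7] [23] [22] [20,10] [16,9] [15,9].

11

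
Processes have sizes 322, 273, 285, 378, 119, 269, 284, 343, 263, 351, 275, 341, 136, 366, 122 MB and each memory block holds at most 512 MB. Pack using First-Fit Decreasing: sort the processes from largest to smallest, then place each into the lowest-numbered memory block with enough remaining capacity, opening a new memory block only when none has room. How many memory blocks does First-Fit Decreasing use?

12 memory blocks

Sorted descending: 378, 366, 351, 343, 341, 322, 285, 284, 275, 273, 269, 263, 136, 122, 119.
Put 378 MB in memory block 1; 134 MB remain.
Put 366 MB in memory block 2; 146 MB remain.
Put 351 MB in memory block 3; 161 MB remain.
Put 343 MB in memory block 4; 169 MB remain.
Put 341 MB in memory block 5; 171 MB remain.
Put 322 MB in memory block 6; 190 MB remain.
Put 285 MB in memory block 7; 227 MB remain.
Put 284 MB in memory block 8; 228 MB remain.
Put 275 MB in memory block 9; 237 MB remain.
Put 273 MB in memory block 10; 239 MB remain.
Put 269 MB in memory block 11; 243 MB remain.
Put 263 MB in memory block 12; 249 MB remain.
Put 136 MB in memory block 2; 10 MB remain.
Put 122 MB in memory block 1; 12 MB remain.
Put 119 MB in memory block 3; 42 MB remain.
Final memory blocks: [378,122] [366,136] [351,119] [343] [341] [322] [285] [284] [275] [273] [269] [263].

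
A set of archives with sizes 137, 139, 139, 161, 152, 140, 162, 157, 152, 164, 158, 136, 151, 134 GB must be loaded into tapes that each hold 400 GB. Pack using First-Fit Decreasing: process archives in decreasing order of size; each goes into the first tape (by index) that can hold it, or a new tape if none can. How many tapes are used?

Sorted descending: 164, 162, 161, 158, 157, 152, 152, 151, 140, 139, 139, 137, 136, 134.
164 GB → tape 1 (remaining 236 GB)
162 GB → tape 1 (remaining 74 GB)
161 GB → tape 2 (remaining 239 GB)
158 GB → tape 2 (remaining 81 GB)
157 GB → tape 3 (remaining 243 GB)
152 GB → tape 3 (remaining 91 GB)
152 GB → tape 4 (remaining 248 GB)
151 GB → tape 4 (remaining 97 GB)
140 GB → tape 5 (remaining 260 GB)
139 GB → tape 5 (remaining 121 GB)
139 GB → tape 6 (remaining 261 GB)
137 GB → tape 6 (remaining 124 GB)
136 GB → tape 7 (remaining 264 GB)
134 GB → tape 7 (remaining 130 GB)
Final tapes: [164,162] [161,158] [157,152] [152,151] [140,139] [139,137] [136,134].

7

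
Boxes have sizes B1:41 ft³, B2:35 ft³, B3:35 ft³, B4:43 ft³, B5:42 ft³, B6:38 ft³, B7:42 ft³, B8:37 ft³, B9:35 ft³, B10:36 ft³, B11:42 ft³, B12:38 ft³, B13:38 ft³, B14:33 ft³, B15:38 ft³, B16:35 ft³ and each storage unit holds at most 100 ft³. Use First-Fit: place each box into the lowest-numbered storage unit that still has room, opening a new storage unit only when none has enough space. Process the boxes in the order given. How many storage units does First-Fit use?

8

storage unit 1: place B1 (41 ft³), 59 ft³ left
storage unit 1: place B2 (35 ft³), 24 ft³ left
storage unit 2: place B3 (35 ft³), 65 ft³ left
storage unit 2: place B4 (43 ft³), 22 ft³ left
storage unit 3: place B5 (42 ft³), 58 ft³ left
storage unit 3: place B6 (38 ft³), 20 ft³ left
storage unit 4: place B7 (42 ft³), 58 ft³ left
storage unit 4: place B8 (37 ft³), 21 ft³ left
storage unit 5: place B9 (35 ft³), 65 ft³ left
storage unit 5: place B10 (36 ft³), 29 ft³ left
storage unit 6: place B11 (42 ft³), 58 ft³ left
storage unit 6: place B12 (38 ft³), 20 ft³ left
storage unit 7: place B13 (38 ft³), 62 ft³ left
storage unit 7: place B14 (33 ft³), 29 ft³ left
storage unit 8: place B15 (38 ft³), 62 ft³ left
storage unit 8: place B16 (35 ft³), 27 ft³ left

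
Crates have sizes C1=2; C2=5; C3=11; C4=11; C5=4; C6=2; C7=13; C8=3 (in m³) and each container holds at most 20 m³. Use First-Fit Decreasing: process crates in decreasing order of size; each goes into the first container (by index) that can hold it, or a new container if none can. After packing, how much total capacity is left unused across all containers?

9

Sorted descending: 13, 11, 11, 5, 4, 3, 2, 2.
container 1: place 13 m³, 7 m³ left
container 2: place 11 m³, 9 m³ left
container 3: place 11 m³, 9 m³ left
container 1: place 5 m³, 2 m³ left
container 2: place 4 m³, 5 m³ left
container 2: place 3 m³, 2 m³ left
container 1: place 2 m³, 0 m³ left
container 2: place 2 m³, 0 m³ left
3 containers × 20 m³ = 60 m³; used 51 m³; unused 9 m³.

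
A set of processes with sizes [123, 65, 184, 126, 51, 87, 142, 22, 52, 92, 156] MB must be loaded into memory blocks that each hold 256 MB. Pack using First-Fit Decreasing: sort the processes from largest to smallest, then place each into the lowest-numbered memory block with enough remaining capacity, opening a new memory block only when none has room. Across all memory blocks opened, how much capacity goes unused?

Sorted descending: 184, 156, 142, 126, 123, 92, 87, 65, 52, 51, 22.
184 MB → memory block 1 (remaining 72 MB)
156 MB → memory block 2 (remaining 100 MB)
142 MB → memory block 3 (remaining 114 MB)
126 MB → memory block 4 (remaining 130 MB)
123 MB → memory block 4 (remaining 7 MB)
92 MB → memory block 2 (remaining 8 MB)
87 MB → memory block 3 (remaining 27 MB)
65 MB → memory block 1 (remaining 7 MB)
52 MB → memory block 5 (remaining 204 MB)
51 MB → memory block 5 (remaining 153 MB)
22 MB → memory block 3 (remaining 5 MB)
5 memory blocks × 256 MB = 1280 MB; used 1100 MB; unused 180 MB.

180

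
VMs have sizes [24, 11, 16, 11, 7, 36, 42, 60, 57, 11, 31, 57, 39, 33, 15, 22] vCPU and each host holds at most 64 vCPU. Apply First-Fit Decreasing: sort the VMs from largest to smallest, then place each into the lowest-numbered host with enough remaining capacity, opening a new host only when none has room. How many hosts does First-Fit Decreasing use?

Sorted descending: 60, 57, 57, 42, 39, 36, 33, 31, 24, 22, 16, 15, 11, 11, 11, 7.
60 vCPU → host 1 (remaining 4 vCPU)
57 vCPU → host 2 (remaining 7 vCPU)
57 vCPU → host 3 (remaining 7 vCPU)
42 vCPU → host 4 (remaining 22 vCPU)
39 vCPU → host 5 (remaining 25 vCPU)
36 vCPU → host 6 (remaining 28 vCPU)
33 vCPU → host 7 (remaining 31 vCPU)
31 vCPU → host 7 (remaining 0 vCPU)
24 vCPU → host 5 (remaining 1 vCPU)
22 vCPU → host 4 (remaining 0 vCPU)
16 vCPU → host 6 (remaining 12 vCPU)
15 vCPU → host 8 (remaining 49 vCPU)
11 vCPU → host 6 (remaining 1 vCPU)
11 vCPU → host 8 (remaining 38 vCPU)
11 vCPU → host 8 (remaining 27 vCPU)
7 vCPU → host 2 (remaining 0 vCPU)
Final hosts: [60] [57,7] [57] [42,22] [39,24] [36,16,11] [33,31] [15,11,11].

8 hosts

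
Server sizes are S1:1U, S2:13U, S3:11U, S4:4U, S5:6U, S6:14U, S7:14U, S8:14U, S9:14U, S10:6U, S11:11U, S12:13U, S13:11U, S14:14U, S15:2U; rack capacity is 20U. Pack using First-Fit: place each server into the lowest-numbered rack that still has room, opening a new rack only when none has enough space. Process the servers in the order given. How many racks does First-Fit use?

10

Put S1 (1U) in rack 1; 19U remain.
Put S2 (13U) in rack 1; 6U remain.
Put S3 (11U) in rack 2; 9U remain.
Put S4 (4U) in rack 1; 2U remain.
Put S5 (6U) in rack 2; 3U remain.
Put S6 (14U) in rack 3; 6U remain.
Put S7 (14U) in rack 4; 6U remain.
Put S8 (14U) in rack 5; 6U remain.
Put S9 (14U) in rack 6; 6U remain.
Put S10 (6U) in rack 3; 0U remain.
Put S11 (11U) in rack 7; 9U remain.
Put S12 (13U) in rack 8; 7U remain.
Put S13 (11U) in rack 9; 9U remain.
Put S14 (14U) in rack 10; 6U remain.
Put S15 (2U) in rack 1; 0U remain.
Final racks: [1,13,4,2] [11,6] [14,6] [14] [14] [14] [11] [13] [11] [14].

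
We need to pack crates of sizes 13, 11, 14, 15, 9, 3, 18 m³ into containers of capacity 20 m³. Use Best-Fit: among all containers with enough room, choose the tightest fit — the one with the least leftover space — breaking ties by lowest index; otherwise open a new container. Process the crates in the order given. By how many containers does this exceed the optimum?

Best-Fit: [13] [11,9] [14] [15,3] [18] → 5 containers.
Total size 83 m³; any packing needs at least ⌈83/20⌉ = 5 containers.
So 5 is already optimal.

0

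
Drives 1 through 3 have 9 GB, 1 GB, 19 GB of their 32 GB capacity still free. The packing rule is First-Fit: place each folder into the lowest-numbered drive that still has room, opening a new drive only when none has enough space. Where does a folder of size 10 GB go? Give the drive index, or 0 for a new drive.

Drives with room: drive 3 (19 GB).
The first with room is drive 3.

3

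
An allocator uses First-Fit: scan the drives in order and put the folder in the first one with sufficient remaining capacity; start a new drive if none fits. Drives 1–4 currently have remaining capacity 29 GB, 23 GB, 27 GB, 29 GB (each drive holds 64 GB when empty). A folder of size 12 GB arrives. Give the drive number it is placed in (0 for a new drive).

Drives with room: drive 1 (29 GB), drive 2 (23 GB), drive 3 (27 GB), drive 4 (29 GB).
The first with room is drive 1.

1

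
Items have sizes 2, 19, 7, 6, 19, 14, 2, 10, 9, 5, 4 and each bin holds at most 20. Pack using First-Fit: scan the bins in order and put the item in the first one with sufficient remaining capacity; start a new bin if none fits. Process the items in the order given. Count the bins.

bin 1: place 2, 18 left
bin 2: place 19, 1 left
bin 1: place 7, 11 left
bin 1: place 6, 5 left
bin 3: place 19, 1 left
bin 4: place 14, 6 left
bin 1: place 2, 3 left
bin 5: place 10, 10 left
bin 5: place 9, 1 left
bin 4: place 5, 1 left
bin 6: place 4, 16 left

6 bins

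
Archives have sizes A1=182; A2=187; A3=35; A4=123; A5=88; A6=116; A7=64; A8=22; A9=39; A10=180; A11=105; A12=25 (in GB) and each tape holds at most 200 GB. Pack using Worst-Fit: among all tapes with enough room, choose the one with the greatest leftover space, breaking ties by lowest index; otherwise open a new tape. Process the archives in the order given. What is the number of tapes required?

A1 (182 GB) → tape 1 (remaining 18 GB)
A2 (187 GB) → tape 2 (remaining 13 GB)
A3 (35 GB) → tape 3 (remaining 165 GB)
A4 (123 GB) → tape 3 (remaining 42 GB)
A5 (88 GB) → tape 4 (remaining 112 GB)
A6 (116 GB) → tape 5 (remaining 84 GB)
A7 (64 GB) → tape 4 (remaining 48 GB)
A8 (22 GB) → tape 5 (remaining 62 GB)
A9 (39 GB) → tape 5 (remaining 23 GB)
A10 (180 GB) → tape 6 (remaining 20 GB)
A11 (105 GB) → tape 7 (remaining 95 GB)
A12 (25 GB) → tape 7 (remaining 70 GB)

7 tapes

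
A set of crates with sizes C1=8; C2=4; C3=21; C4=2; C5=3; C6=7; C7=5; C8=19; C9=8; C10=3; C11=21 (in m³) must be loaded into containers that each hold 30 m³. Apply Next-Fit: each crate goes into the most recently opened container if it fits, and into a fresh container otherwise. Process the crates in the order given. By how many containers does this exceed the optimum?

Next-Fit: [8,4] [21,2,3] [7,5] [19,8,3] [21] → 5 containers.
Total size 101 m³; any packing needs at least ⌈101/30⌉ = 4 containers.
An optimal packing achieves that bound: [21,8] [21,8] [19,7,4] [5,3,3,2] → 4 containers.
Excess: 5 − 4 = 1.

1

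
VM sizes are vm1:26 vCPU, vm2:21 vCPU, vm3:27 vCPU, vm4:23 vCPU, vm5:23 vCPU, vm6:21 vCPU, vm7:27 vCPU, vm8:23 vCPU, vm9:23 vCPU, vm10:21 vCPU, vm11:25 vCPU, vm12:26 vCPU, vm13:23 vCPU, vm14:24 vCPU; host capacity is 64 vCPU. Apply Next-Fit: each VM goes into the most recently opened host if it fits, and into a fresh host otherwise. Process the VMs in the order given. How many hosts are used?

Put vm1 (26 vCPU) in host 1; 38 vCPU remain.
Put vm2 (21 vCPU) in host 1; 17 vCPU remain.
Put vm3 (27 vCPU) in host 2; 37 vCPU remain.
Put vm4 (23 vCPU) in host 2; 14 vCPU remain.
Put vm5 (23 vCPU) in host 3; 41 vCPU remain.
Put vm6 (21 vCPU) in host 3; 20 vCPU remain.
Put vm7 (27 vCPU) in host 4; 37 vCPU remain.
Put vm8 (23 vCPU) in host 4; 14 vCPU remain.
Put vm9 (23 vCPU) in host 5; 41 vCPU remain.
Put vm10 (21 vCPU) in host 5; 20 vCPU remain.
Put vm11 (25 vCPU) in host 6; 39 vCPU remain.
Put vm12 (26 vCPU) in host 6; 13 vCPU remain.
Put vm13 (23 vCPU) in host 7; 41 vCPU remain.
Put vm14 (24 vCPU) in host 7; 17 vCPU remain.
Final hosts: [26,21] [27,23] [23,21] [27,23] [23,21] [25,26] [23,24].

7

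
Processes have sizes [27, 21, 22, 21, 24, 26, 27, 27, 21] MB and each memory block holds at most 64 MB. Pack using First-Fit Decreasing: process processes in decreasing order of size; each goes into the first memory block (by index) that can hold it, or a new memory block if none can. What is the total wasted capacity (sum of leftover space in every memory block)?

40

Sorted descending: 27, 27, 27, 26, 24, 22, 21, 21, 21.
27 MB → memory block 1 (remaining 37 MB)
27 MB → memory block 1 (remaining 10 MB)
27 MB → memory block 2 (remaining 37 MB)
26 MB → memory block 2 (remaining 11 MB)
24 MB → memory block 3 (remaining 40 MB)
22 MB → memory block 3 (remaining 18 MB)
21 MB → memory block 4 (remaining 43 MB)
21 MB → memory block 4 (remaining 22 MB)
21 MB → memory block 4 (remaining 1 MB)
4 memory blocks × 64 MB = 256 MB; used 216 MB; unused 40 MB.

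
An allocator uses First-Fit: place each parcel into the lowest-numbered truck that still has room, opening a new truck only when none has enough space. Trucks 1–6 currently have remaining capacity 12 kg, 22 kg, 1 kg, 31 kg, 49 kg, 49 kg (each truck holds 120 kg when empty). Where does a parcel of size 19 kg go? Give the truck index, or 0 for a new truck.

Trucks with room: truck 2 (22 kg), truck 4 (31 kg), truck 5 (49 kg), truck 6 (49 kg).
The first with room is truck 2.

2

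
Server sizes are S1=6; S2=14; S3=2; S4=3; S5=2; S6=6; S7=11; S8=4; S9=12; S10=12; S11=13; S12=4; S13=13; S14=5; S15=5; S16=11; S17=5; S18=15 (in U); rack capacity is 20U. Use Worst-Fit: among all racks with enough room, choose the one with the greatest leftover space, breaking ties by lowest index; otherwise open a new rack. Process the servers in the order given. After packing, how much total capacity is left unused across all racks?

rack 1: place S1 (6U), 14U left
rack 1: place S2 (14U), 0U left
rack 2: place S3 (2U), 18U left
rack 2: place S4 (3U), 15U left
rack 2: place S5 (2U), 13U left
rack 2: place S6 (6U), 7U left
rack 3: place S7 (11U), 9U left
rack 3: place S8 (4U), 5U left
rack 4: place S9 (12U), 8U left
rack 5: place S10 (12U), 8U left
rack 6: place S11 (13U), 7U left
rack 4: place S12 (4U), 4U left
rack 7: place S13 (13U), 7U left
rack 5: place S14 (5U), 3U left
rack 2: place S15 (5U), 2U left
rack 8: place S16 (11U), 9U left
rack 8: place S17 (5U), 4U left
rack 9: place S18 (15U), 5U left
9 racks × 20U = 180U; used 143U; unused 37U.

37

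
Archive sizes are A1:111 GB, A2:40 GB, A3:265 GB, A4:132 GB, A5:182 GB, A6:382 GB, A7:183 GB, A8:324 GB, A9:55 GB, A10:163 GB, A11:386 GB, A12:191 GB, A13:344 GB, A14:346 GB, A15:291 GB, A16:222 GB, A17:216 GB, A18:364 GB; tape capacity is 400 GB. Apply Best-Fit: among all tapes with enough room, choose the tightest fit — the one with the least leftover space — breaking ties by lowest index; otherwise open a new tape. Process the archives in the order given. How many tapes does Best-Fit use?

tape 1: place A1 (111 GB), 289 GB left
tape 1: place A2 (40 GB), 249 GB left
tape 2: place A3 (265 GB), 135 GB left
tape 2: place A4 (132 GB), 3 GB left
tape 1: place A5 (182 GB), 67 GB left
tape 3: place A6 (382 GB), 18 GB left
tape 4: place A7 (183 GB), 217 GB left
tape 5: place A8 (324 GB), 76 GB left
tape 1: place A9 (55 GB), 12 GB left
tape 4: place A10 (163 GB), 54 GB left
tape 6: place A11 (386 GB), 14 GB left
tape 7: place A12 (191 GB), 209 GB left
tape 8: place A13 (344 GB), 56 GB left
tape 9: place A14 (346 GB), 54 GB left
tape 10: place A15 (291 GB), 109 GB left
tape 11: place A16 (222 GB), 178 GB left
tape 12: place A17 (216 GB), 184 GB left
tape 13: place A18 (364 GB), 36 GB left

13 tapes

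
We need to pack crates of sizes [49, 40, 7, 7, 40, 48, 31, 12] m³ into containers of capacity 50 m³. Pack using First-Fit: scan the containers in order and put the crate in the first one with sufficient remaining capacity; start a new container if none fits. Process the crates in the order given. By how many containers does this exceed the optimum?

First-Fit: [49] [40,7] [7,40] [48] [31,12] → 5 containers.
Total size 234 m³; any packing needs at least ⌈234/50⌉ = 5 containers.
So 5 is already optimal.

0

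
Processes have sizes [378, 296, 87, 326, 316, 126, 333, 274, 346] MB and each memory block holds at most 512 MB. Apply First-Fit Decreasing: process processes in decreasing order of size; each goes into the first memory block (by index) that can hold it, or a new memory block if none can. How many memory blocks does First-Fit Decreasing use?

Sorted descending: 378, 346, 333, 326, 316, 296, 274, 126, 87.
378 MB → memory block 1 (remaining 134 MB)
346 MB → memory block 2 (remaining 166 MB)
333 MB → memory block 3 (remaining 179 MB)
326 MB → memory block 4 (remaining 186 MB)
316 MB → memory block 5 (remaining 196 MB)
296 MB → memory block 6 (remaining 216 MB)
274 MB → memory block 7 (remaining 238 MB)
126 MB → memory block 1 (remaining 8 MB)
87 MB → memory block 2 (remaining 79 MB)
Final memory blocks: [378,126] [346,87] [333] [326] [316] [296] [274].

7 memory blocks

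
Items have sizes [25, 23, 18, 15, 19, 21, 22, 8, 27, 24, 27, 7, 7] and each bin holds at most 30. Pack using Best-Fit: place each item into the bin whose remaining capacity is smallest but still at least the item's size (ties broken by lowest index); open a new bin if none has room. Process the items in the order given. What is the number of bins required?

10

Put 25 in bin 1; 5 remain.
Put 23 in bin 2; 7 remain.
Put 18 in bin 3; 12 remain.
Put 15 in bin 4; 15 remain.
Put 19 in bin 5; 11 remain.
Put 21 in bin 6; 9 remain.
Put 22 in bin 7; 8 remain.
Put 8 in bin 7; 0 remain.
Put 27 in bin 8; 3 remain.
Put 24 in bin 9; 6 remain.
Put 27 in bin 10; 3 remain.
Put 7 in bin 2; 0 remain.
Put 7 in bin 6; 2 remain.
Final bins: [25] [23,7] [18] [15] [19] [21,7] [22,8] [27] [24] [27].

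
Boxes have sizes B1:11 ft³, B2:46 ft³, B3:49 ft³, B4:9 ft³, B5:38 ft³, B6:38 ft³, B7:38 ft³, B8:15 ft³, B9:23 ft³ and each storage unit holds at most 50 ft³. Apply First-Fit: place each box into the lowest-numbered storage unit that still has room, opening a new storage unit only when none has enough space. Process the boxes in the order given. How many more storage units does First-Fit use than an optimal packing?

1

First-Fit: [11,9,15] [46] [49] [38] [38] [38] [23] → 7 storage units.
Total size 267 ft³; any packing needs at least ⌈267/50⌉ = 6 storage units.
An optimal packing achieves that bound: [49] [46] [38,11] [38,9] [38] [23,15] → 6 storage units.
Excess: 7 − 6 = 1.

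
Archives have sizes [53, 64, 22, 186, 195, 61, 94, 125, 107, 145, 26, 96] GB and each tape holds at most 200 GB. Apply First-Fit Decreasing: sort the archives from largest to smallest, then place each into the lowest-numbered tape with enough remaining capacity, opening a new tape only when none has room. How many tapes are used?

Sorted descending: 195, 186, 145, 125, 107, 96, 94, 64, 61, 53, 26, 22.
195 GB → tape 1 (remaining 5 GB)
186 GB → tape 2 (remaining 14 GB)
145 GB → tape 3 (remaining 55 GB)
125 GB → tape 4 (remaining 75 GB)
107 GB → tape 5 (remaining 93 GB)
96 GB → tape 6 (remaining 104 GB)
94 GB → tape 6 (remaining 10 GB)
64 GB → tape 4 (remaining 11 GB)
61 GB → tape 5 (remaining 32 GB)
53 GB → tape 3 (remaining 2 GB)
26 GB → tape 5 (remaining 6 GB)
22 GB → tape 7 (remaining 178 GB)

7 tapes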